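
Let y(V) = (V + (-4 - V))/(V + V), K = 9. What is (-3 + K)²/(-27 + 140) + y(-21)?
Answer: 982/2373 ≈ 0.41382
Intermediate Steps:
y(V) = -2/V (y(V) = -4*1/(2*V) = -2/V)
(-3 + K)²/(-27 + 140) + y(-21) = (-3 + 9)²/(-27 + 140) - 2/(-21) = 6²/113 - 2*(-1/21) = (1/113)*36 + 2/21 = 36/113 + 2/21 = 982/2373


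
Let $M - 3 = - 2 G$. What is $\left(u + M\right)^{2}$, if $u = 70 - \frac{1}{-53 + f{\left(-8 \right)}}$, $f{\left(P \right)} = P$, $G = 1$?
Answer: $\frac{18766224}{3721} \approx 5043.3$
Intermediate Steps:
$u = \frac{4271}{61}$ ($u = 70 - \frac{1}{-53 - 8} = 70 - \frac{1}{-61} = 70 - - \frac{1}{61} = 70 + \frac{1}{61} = \frac{4271}{61} \approx 70.016$)
$M = 1$ ($M = 3 - 2 = 1$)
$\left(u + M\right)^{2} = \left(\frac{4271}{61} + 1\right)^{2} = \left(\frac{4332}{61}\right)^{2} = \frac{18766224}{3721}$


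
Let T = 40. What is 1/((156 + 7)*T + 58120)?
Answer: 1/64640 ≈ 1.5470e-5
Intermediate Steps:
1/((156 + 7)*T + 58120) = 1/((156 + 7)*40 + 58120) = 1/(163*40 + 58120) = 1/(6520 + 58120) = 1/64640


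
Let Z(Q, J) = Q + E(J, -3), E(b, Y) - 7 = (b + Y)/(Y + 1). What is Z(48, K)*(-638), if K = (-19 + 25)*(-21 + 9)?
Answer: -59015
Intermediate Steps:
K = -72 (K = 6*(-12) = -72)
E(b, Y) = 7 + (Y + b)/(1 + Y) (E(b, Y) = 7 + (b + Y)/(Y + 1) = 7 + (Y + b)/(1 + Y))
Z(Q, J) = 17/2 + Q - J/2 (Z(Q, J) = Q + (7 + J + 8*(-3))/(1 - 3) = Q + (7 + J - 24)/(-2) = Q - (-17 + J)/2 = Q + (17/2 - J/2) = 17/2 + Q - J/2)
Z(48, K)*(-638) = (17/2 + 48 - 1/2*(-72))*(-638) = (17/2 + 48 + 36)*(-638) = (185/2)*(-638) = -59015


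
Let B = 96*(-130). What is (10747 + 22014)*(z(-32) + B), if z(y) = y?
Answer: -409905632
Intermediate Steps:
B = -12480
(10747 + 22014)*(z(-32) + B) = (10747 + 22014)*(-32 - 12480) = 32761*(-12512) = -409905632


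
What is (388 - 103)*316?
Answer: 90060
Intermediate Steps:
(388 - 103)*316 = 285*316 = 90060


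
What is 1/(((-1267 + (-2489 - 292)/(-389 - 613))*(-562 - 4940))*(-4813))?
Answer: -167/5590840967313 ≈ -2.9870e-11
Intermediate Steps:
1/(((-1267 + (-2489 - 292)/(-389 - 613))*(-562 - 4940))*(-4813)) = -1/4813/((-1267 - 2781/(-1002))*(-5502)) = -1/4813/((-1267 - 2781*(-1/1002))*(-5502)) = -1/4813/((-1267 + 927/334)*(-5502)) = -1/4813/(-422251/334*(-5502)) = -1/4813/(1161612501/167) = (167/1161612501)*(-1/4813) = -167/5590840967313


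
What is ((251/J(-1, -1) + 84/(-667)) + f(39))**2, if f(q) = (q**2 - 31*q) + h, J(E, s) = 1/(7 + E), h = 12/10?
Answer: 36803781158544/11122225 ≈ 3.3090e+6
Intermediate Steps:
h = 6/5 (h = 12*(1/10) = 6/5 ≈ 1.2000)
f(q) = 6/5 + q**2 - 31*q (f(q) = (q**2 - 31*q) + 6/5 = 6/5 + q**2 - 31*q)
((251/J(-1, -1) + 84/(-667)) + f(39))**2 = ((251/(1/(7 - 1)) + 84/(-667)) + (6/5 + 39**2 - 31*39))**2 = ((251/(1/6) + 84*(-1/667)) + (6/5 + 1521 - 1209))**2 = ((251/(1/6) - 84/667) + 1566/5)**2 = ((251*6 - 84/667) + 1566/5)**2 = ((1506 - 84/667) + 1566/5)**2 = (1004418/667 + 1566/5)**2 = (6066612/3335)**2 = 36803781158544/11122225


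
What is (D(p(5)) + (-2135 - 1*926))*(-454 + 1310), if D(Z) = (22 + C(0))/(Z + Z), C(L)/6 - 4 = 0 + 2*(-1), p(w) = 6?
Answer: -7853372/3 ≈ -2.6178e+6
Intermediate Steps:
C(L) = 12 (C(L) = 24 + 6*(0 + 2*(-1)) = 24 + 6*(0 - 2) = 24 + 6*(-2) = 24 - 12 = 12)
D(Z) = 17/Z (D(Z) = (22 + 12)/(Z + Z) = 34/((2*Z)) = 34*(1/(2*Z)) = 17/Z)
(D(p(5)) + (-2135 - 1*926))*(-454 + 1310) = (17/6 + (-2135 - 1*926))*(-454 + 1310) = (17*(⅙) + (-2135 - 926))*856 = (17/6 - 3061)*856 = -18349/6*856 = -7853372/3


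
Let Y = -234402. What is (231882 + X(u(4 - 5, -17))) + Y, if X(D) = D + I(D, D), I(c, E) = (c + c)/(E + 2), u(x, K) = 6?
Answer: -5025/2 ≈ -2512.5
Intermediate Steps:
I(c, E) = 2*c/(2 + E) (I(c, E) = (2*c)/(2 + E) = 2*c/(2 + E))
X(D) = D + 2*D/(2 + D)
(231882 + X(u(4 - 5, -17))) + Y = (231882 + 6*(4 + 6)/(2 + 6)) - 234402 = (231882 + 6*10/8) - 234402 = (231882 + 6*(⅛)*10) - 234402 = (231882 + 15/2) - 234402 = 463779/2 - 234402 = -5025/2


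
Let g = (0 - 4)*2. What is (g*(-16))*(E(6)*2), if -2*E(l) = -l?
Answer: 768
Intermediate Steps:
g = -8 (g = -4*2 = -8)
E(l) = l/2 (E(l) = -(-1)*l/2 = l/2)
(g*(-16))*(E(6)*2) = (-8*(-16))*(((½)*6)*2) = 128*(3*2) = 128*6 = 768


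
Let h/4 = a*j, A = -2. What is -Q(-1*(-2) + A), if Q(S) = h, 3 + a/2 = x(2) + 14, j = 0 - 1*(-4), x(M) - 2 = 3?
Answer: -512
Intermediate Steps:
x(M) = 5 (x(M) = 2 + 3 = 5)
j = 4 (j = 0 + 4 = 4)
a = 32 (a = -6 + 2*(5 + 14) = -6 + 2*19 = -6 + 38 = 32)
h = 512 (h = 4*(32*4) = 4*128 = 512)
Q(S) = 512
-Q(-1*(-2) + A) = -1*512 = -512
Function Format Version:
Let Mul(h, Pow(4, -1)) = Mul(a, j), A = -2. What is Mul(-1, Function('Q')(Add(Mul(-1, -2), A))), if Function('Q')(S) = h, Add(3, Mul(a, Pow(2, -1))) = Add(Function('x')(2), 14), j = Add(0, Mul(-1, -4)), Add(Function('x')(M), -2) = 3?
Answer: -512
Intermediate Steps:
Function('x')(M) = 5 (Function('x')(M) = Add(2, 3) = 5)
j = 4 (j = Add(0, 4) = 4)
a = 32 (a = Add(-6, Mul(2, Add(5, 14))) = Add(-6, Mul(2, 19)) = Add(-6, 38) = 32)
h = 512 (h = Mul(4, Mul(32, 4)) = Mul(4, 128) = 512)
Function('Q')(S) = 512
Mul(-1, Function('Q')(Add(Mul(-1, -2), A))) = Mul(-1, 512) = -512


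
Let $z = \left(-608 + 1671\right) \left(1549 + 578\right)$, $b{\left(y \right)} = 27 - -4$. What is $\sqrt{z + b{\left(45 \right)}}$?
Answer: $2 \sqrt{565258} \approx 1503.7$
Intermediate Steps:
$b{\left(y \right)} = 31$ ($b{\left(y \right)} = 27 + 4 = 31$)
$z = 2261001$ ($z = 1063 \cdot 2127 = 2261001$)
$\sqrt{z + b{\left(45 \right)}} = \sqrt{2261001 + 31} = \sqrt{2261032} = 2 \sqrt{565258}$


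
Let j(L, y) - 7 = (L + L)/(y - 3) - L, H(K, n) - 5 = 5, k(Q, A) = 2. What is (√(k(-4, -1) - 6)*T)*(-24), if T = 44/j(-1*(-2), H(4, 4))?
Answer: -4928*I/13 ≈ -379.08*I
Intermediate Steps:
H(K, n) = 10 (H(K, n) = 5 + 5 = 10)
j(L, y) = 7 - L + 2*L/(-3 + y) (j(L, y) = 7 + ((L + L)/(y - 3) - L) = 7 + ((2*L)/(-3 + y) - L) = 7 + (2*L/(-3 + y) - L) = 7 + (-L + 2*L/(-3 + y)) = 7 - L + 2*L/(-3 + y))
T = 308/39 (T = 44/(((-21 + 5*(-1*(-2)) + 7*10 - 1*(-1*(-2))*10)/(-3 + 10))) = 44/(((-21 + 5*2 + 70 - 1*2*10)/7)) = 44/(((-21 + 10 + 70 - 20)/7)) = 44/(((⅐)*39)) = 44/(39/7) = 44*(7/39) = 308/39 ≈ 7.8974)
(√(k(-4, -1) - 6)*T)*(-24) = (√(2 - 6)*(308/39))*(-24) = (√(-4)*(308/39))*(-24) = ((2*I)*(308/39))*(-24) = (616*I/39)*(-24) = -4928*I/13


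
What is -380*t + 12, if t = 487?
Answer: -185048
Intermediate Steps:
-380*t + 12 = -380*487 + 12 = -185060 + 12 = -185048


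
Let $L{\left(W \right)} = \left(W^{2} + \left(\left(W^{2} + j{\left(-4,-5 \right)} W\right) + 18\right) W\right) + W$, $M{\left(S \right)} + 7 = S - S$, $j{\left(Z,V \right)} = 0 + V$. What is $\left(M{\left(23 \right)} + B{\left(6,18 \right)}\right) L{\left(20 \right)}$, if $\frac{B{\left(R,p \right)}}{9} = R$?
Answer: $318660$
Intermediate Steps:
$B{\left(R,p \right)} = 9 R$
$j{\left(Z,V \right)} = V$
$M{\left(S \right)} = -7$ ($M{\left(S \right)} = -7 + \left(S - S\right) = -7 + 0 = -7$)
$L{\left(W \right)} = W + W^{2} + W \left(18 + W^{2} - 5 W\right)$ ($L{\left(W \right)} = \left(W^{2} + \left(\left(W^{2} - 5 W\right) + 18\right) W\right) + W = \left(W^{2} + \left(18 + W^{2} - 5 W\right) W\right) + W = \left(W^{2} + W \left(18 + W^{2} - 5 W\right)\right) + W = W + W^{2} + W \left(18 + W^{2} - 5 W\right)$)
$\left(M{\left(23 \right)} + B{\left(6,18 \right)}\right) L{\left(20 \right)} = \left(-7 + 9 \cdot 6\right) 20 \left(19 + 20^{2} - 80\right) = \left(-7 + 54\right) 20 \left(19 + 400 - 80\right) = 47 \cdot 20 \cdot 339 = 47 \cdot 6780 = 318660$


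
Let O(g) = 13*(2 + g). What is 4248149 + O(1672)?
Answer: 4269911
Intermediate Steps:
O(g) = 26 + 13*g
4248149 + O(1672) = 4248149 + (26 + 13*1672) = 4248149 + (26 + 21736) = 4248149 + 21762 = 4269911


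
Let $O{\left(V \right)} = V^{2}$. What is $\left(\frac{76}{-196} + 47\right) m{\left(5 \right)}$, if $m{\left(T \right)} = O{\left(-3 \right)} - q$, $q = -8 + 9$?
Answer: $\frac{18272}{49} \approx 372.9$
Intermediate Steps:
$q = 1$
$m{\left(T \right)} = 8$ ($m{\left(T \right)} = \left(-3\right)^{2} - 1 = 9 - 1 = 8$)
$\left(\frac{76}{-196} + 47\right) m{\left(5 \right)} = \left(\frac{76}{-196} + 47\right) 8 = \left(76 \left(- \frac{1}{196}\right) + 47\right) 8 = \left(- \frac{19}{49} + 47\right) 8 = \frac{2284}{49} \cdot 8 = \frac{18272}{49}$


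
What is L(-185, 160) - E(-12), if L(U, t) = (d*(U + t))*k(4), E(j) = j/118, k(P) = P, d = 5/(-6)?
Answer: 14768/177 ≈ 83.435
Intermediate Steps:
d = -5/6 (d = 5*(-1/6) = -5/6 ≈ -0.83333)
E(j) = j/118 (E(j) = j*(1/118) = j/118)
L(U, t) = -10*U/3 - 10*t/3 (L(U, t) = -5*(U + t)/6*4 = (-5*U/6 - 5*t/6)*4 = -10*U/3 - 10*t/3)
L(-185, 160) - E(-12) = (-10/3*(-185) - 10/3*160) - (-12)/118 = (1850/3 - 1600/3) - 1*(-6/59) = 250/3 + 6/59 = 14768/177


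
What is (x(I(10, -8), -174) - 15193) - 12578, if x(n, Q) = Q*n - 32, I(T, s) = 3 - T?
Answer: -26585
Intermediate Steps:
x(n, Q) = -32 + Q*n
(x(I(10, -8), -174) - 15193) - 12578 = ((-32 - 174*(3 - 1*10)) - 15193) - 12578 = ((-32 - 174*(3 - 10)) - 15193) - 12578 = ((-32 - 174*(-7)) - 15193) - 12578 = ((-32 + 1218) - 15193) - 12578 = (1186 - 15193) - 12578 = -14007 - 12578 = -26585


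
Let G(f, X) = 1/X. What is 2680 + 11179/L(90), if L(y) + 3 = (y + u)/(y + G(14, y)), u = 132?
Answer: -78975439/4323 ≈ -18269.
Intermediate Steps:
L(y) = -3 + (132 + y)/(y + 1/y) (L(y) = -3 + (y + 132)/(y + 1/y) = -3 + (132 + y)/(y + 1/y))
2680 + 11179/L(90) = 2680 + 11179/(((-3 - 2*90*(-66 + 90))/(1 + 90²))) = 2680 + 11179/(((-3 - 2*90*24)/(1 + 8100))) = 2680 + 11179/(((-3 - 4320)/8101)) = 2680 + 11179/(((1/8101)*(-4323))) = 2680 + 11179/(-4323/8101) = 2680 + 11179*(-8101/4323) = 2680 - 90561079/4323 = -78975439/4323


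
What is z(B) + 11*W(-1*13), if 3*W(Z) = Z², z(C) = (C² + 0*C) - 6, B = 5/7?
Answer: 90284/147 ≈ 614.18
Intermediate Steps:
B = 5/7 (B = 5*(⅐) = 5/7 ≈ 0.71429)
z(C) = -6 + C² (z(C) = (C² + 0) - 6 = C² - 6 = -6 + C²)
W(Z) = Z²/3
z(B) + 11*W(-1*13) = (-6 + (5/7)²) + 11*((-1*13)²/3) = (-6 + 25/49) + 11*((⅓)*(-13)²) = -269/49 + 11*((⅓)*169) = -269/49 + 11*(169/3) = -269/49 + 1859/3 = 90284/147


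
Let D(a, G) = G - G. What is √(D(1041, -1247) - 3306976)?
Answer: 4*I*√206686 ≈ 1818.5*I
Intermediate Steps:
D(a, G) = 0
√(D(1041, -1247) - 3306976) = √(0 - 3306976) = √(-3306976) = 4*I*√206686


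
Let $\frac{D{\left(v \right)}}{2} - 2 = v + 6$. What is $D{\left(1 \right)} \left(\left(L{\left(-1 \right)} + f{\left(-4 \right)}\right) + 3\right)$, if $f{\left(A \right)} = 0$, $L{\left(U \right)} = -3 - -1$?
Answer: $18$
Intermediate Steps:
$L{\left(U \right)} = -2$ ($L{\left(U \right)} = -3 + 1 = -2$)
$D{\left(v \right)} = 16 + 2 v$ ($D{\left(v \right)} = 4 + 2 \left(v + 6\right) = 4 + 2 \left(6 + v\right) = 4 + \left(12 + 2 v\right) = 16 + 2 v$)
$D{\left(1 \right)} \left(\left(L{\left(-1 \right)} + f{\left(-4 \right)}\right) + 3\right) = \left(16 + 2 \cdot 1\right) \left(\left(-2 + 0\right) + 3\right) = \left(16 + 2\right) \left(-2 + 3\right) = 18 \cdot 1 = 18$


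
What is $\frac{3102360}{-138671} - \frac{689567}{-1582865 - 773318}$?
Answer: $- \frac{7214104946423}{326734252793} \approx -22.079$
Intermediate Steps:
$\frac{3102360}{-138671} - \frac{689567}{-1582865 - 773318} = 3102360 \left(- \frac{1}{138671}\right) - \frac{689567}{-2356183} = - \frac{3102360}{138671} - - \frac{689567}{2356183} = - \frac{3102360}{138671} + \frac{689567}{2356183} = - \frac{7214104946423}{326734252793}$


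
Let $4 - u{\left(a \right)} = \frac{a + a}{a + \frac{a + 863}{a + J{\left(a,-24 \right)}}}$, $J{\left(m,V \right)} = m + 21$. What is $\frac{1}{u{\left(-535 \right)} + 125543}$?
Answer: $\frac{561543}{70498916591} \approx 7.9653 \cdot 10^{-6}$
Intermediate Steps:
$J{\left(m,V \right)} = 21 + m$
$u{\left(a \right)} = 4 - \frac{2 a}{a + \frac{863 + a}{21 + 2 a}}$ ($u{\left(a \right)} = 4 - \frac{a + a}{a + \frac{a + 863}{a + \left(21 + a\right)}} = 4 - \frac{2 a}{a + \frac{863 + a}{21 + 2 a}}$)
$\frac{1}{u{\left(-535 \right)} + 125543} = \frac{1}{\frac{2 \left(1726 + 2 \left(-535\right)^{2} + 23 \left(-535\right)\right)}{863 + 2 \left(-535\right)^{2} + 22 \left(-535\right)} + 125543} = \frac{1}{\frac{2 \left(1726 + 2 \cdot 286225 - 12305\right)}{863 + 2 \cdot 286225 - 11770} + 125543} = \frac{1}{\frac{2 \left(1726 + 572450 - 12305\right)}{863 + 572450 - 11770} + 125543} = \frac{1}{2 \cdot \frac{1}{561543} \cdot 561871 + 125543} = \frac{1}{\frac{1123742}{561543} + 125543} = \frac{1}{\frac{70498916591}{561543}} = \frac{561543}{70498916591}$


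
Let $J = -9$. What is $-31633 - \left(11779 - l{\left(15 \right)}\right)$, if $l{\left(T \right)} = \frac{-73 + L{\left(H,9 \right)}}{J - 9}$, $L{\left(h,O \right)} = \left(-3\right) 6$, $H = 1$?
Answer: $- \frac{781325}{18} \approx -43407.0$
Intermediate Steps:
$L{\left(h,O \right)} = -18$
$l{\left(T \right)} = \frac{91}{18}$ ($l{\left(T \right)} = \frac{-73 - 18}{-9 - 9} = - \frac{91}{-18} = \left(-91\right) \left(- \frac{1}{18}\right) = \frac{91}{18}$)
$-31633 - \left(11779 - l{\left(15 \right)}\right) = -31633 - \left(11779 - \frac{91}{18}\right) = -31633 - \frac{211931}{18} = - \frac{781325}{18}$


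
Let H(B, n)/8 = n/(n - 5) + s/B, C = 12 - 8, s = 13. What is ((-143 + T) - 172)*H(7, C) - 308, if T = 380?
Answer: -9956/7 ≈ -1422.3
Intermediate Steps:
C = 4
H(B, n) = 104/B + 8*n/(-5 + n) (H(B, n) = 8*(n/(n - 5) + 13/B) = 8*(n/(-5 + n) + 13/B) = 8*(13/B + n/(-5 + n)) = 104/B + 8*n/(-5 + n))
((-143 + T) - 172)*H(7, C) - 308 = ((-143 + 380) - 172)*(8*(-65 + 13*4 + 7*4)/(7*(-5 + 4))) - 308 = (237 - 172)*(8*(⅐)*(-65 + 52 + 28)/(-1)) - 308 = 65*(8*(⅐)*(-1)*15) - 308 = 65*(-120/7) - 308 = -7800/7 - 308 = -9956/7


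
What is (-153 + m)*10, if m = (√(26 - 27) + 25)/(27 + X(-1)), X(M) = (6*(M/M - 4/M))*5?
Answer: -270560/177 + 10*I/177 ≈ -1528.6 + 0.056497*I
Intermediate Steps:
X(M) = 30 - 120/M (X(M) = (6*(1 - 4/M))*5 = (6 - 24/M)*5 = 30 - 120/M)
m = 25/177 + I/177 (m = (√(26 - 27) + 25)/(27 + (30 - 120/(-1))) = (√(-1) + 25)/(27 + (30 - 120*(-1))) = (I + 25)/(27 + (30 + 120)) = (25 + I)/(27 + 150) = (25 + I)/177 = (25 + I)*(1/177) = 25/177 + I/177 ≈ 0.14124 + 0.0056497*I)
(-153 + m)*10 = (-153 + (25/177 + I/177))*10 = (-27056/177 + I/177)*10 = -270560/177 + 10*I/177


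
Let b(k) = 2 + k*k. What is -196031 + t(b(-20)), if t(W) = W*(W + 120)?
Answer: 13813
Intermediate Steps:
b(k) = 2 + k²
t(W) = W*(120 + W)
-196031 + t(b(-20)) = -196031 + (2 + (-20)²)*(120 + (2 + (-20)²)) = -196031 + (2 + 400)*(120 + (2 + 400)) = -196031 + 402*(120 + 402) = -196031 + 402*522 = -196031 + 209844 = 13813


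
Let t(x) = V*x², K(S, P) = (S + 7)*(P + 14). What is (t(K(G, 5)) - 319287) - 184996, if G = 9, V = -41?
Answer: -4293339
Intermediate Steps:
K(S, P) = (7 + S)*(14 + P)
t(x) = -41*x²
(t(K(G, 5)) - 319287) - 184996 = (-41*(98 + 7*5 + 14*9 + 5*9)² - 319287) - 184996 = (-41*(98 + 35 + 126 + 45)² - 319287) - 184996 = (-41*304² - 319287) - 184996 = (-41*92416 - 319287) - 184996 = (-3789056 - 319287) - 184996 = -4108343 - 184996 = -4293339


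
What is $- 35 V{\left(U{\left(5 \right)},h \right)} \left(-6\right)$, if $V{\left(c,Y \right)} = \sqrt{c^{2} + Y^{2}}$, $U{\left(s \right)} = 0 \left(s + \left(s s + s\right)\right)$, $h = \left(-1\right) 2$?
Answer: $420$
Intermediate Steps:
$h = -2$
$U{\left(s \right)} = 0$ ($U{\left(s \right)} = 0 \left(s + \left(s^{2} + s\right)\right) = 0 \left(s + \left(s + s^{2}\right)\right) = 0 \left(s^{2} + 2 s\right) = 0$)
$V{\left(c,Y \right)} = \sqrt{Y^{2} + c^{2}}$
$- 35 V{\left(U{\left(5 \right)},h \right)} \left(-6\right) = - 35 \sqrt{\left(-2\right)^{2} + 0^{2}} \left(-6\right) = - 35 \sqrt{4 + 0} \left(-6\right) = - 35 \sqrt{4} \left(-6\right) = \left(-35\right) 2 \left(-6\right) = \left(-70\right) \left(-6\right) = 420$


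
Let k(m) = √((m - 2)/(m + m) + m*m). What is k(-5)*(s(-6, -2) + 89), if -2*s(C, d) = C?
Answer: 46*√2570/5 ≈ 466.40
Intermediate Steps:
s(C, d) = -C/2
k(m) = √(m² + (-2 + m)/(2*m)) (k(m) = √((-2 + m)/((2*m)) + m²) = √((-2 + m)*(1/(2*m)) + m²) = √((-2 + m)/(2*m) + m²) = √(m² + (-2 + m)/(2*m)))
k(-5)*(s(-6, -2) + 89) = (√2*√((-2 - 5 + 2*(-5)³)/(-5))/2)*(-½*(-6) + 89) = (√2*√(-(-2 - 5 + 2*(-125))/5)/2)*(3 + 89) = (√2*√(-(-2 - 5 - 250)/5)/2)*92 = (√2*√(-⅕*(-257))/2)*92 = (√2*√(257/5)/2)*92 = (√2*(√1285/5)/2)*92 = (√2570/10)*92 = 46*√2570/5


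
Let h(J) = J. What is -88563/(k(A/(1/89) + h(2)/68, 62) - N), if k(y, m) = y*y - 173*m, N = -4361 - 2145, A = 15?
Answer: -102378828/2055464561 ≈ -0.049808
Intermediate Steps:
N = -6506
k(y, m) = y² - 173*m
-88563/(k(A/(1/89) + h(2)/68, 62) - N) = -88563/(((15/(1/89) + 2/68)² - 173*62) - 1*(-6506)) = -88563/(((15/(1/89) + 2*(1/68))² - 10726) + 6506) = -88563/(((15*89 + 1/34)² - 10726) + 6506) = -88563/(((1335 + 1/34)² - 10726) + 6506) = -88563/(((45391/34)² - 10726) + 6506) = -88563/((2060342881/1156 - 10726) + 6506) = -88563/(2047943625/1156 + 6506) = -88563/2055464561/1156 = -88563*1156/2055464561 = -102378828/2055464561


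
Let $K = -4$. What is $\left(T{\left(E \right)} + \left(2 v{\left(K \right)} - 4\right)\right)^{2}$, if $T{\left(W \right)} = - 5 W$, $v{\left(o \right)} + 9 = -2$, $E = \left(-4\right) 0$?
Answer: $676$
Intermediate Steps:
$E = 0$
$v{\left(o \right)} = -11$ ($v{\left(o \right)} = -9 - 2 = -11$)
$\left(T{\left(E \right)} + \left(2 v{\left(K \right)} - 4\right)\right)^{2} = \left(\left(-5\right) 0 + \left(2 \left(-11\right) - 4\right)\right)^{2} = \left(0 - 26\right)^{2} = \left(-26\right)^{2} = 676$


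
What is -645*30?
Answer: -19350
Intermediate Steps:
-645*30 = -129*150 = -19350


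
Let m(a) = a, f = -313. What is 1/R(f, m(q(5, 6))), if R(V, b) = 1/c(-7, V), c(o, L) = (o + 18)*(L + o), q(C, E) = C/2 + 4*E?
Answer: -3520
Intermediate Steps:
q(C, E) = C/2 + 4*E
c(o, L) = (18 + o)*(L + o)
R(V, b) = 1/(-77 + 11*V) (R(V, b) = 1/((-7)**2 + 18*V + 18*(-7) + V*(-7)) = 1/(49 + 18*V - 126 - 7*V) = 1/(-77 + 11*V))
1/R(f, m(q(5, 6))) = 1/(1/(11*(-7 - 313))) = 1/((1/11)/(-320)) = 1/((1/11)*(-1/320)) = 1/(-1/3520) = -3520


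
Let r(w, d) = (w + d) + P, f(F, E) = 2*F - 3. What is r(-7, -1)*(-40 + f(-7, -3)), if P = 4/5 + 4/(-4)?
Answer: 2337/5 ≈ 467.40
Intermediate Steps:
f(F, E) = -3 + 2*F
P = -⅕ (P = 4*(⅕) + 4*(-¼) = ⅘ - 1 = -⅕ ≈ -0.20000)
r(w, d) = -⅕ + d + w (r(w, d) = (w + d) - ⅕ = (d + w) - ⅕ = -⅕ + d + w)
r(-7, -1)*(-40 + f(-7, -3)) = (-⅕ - 1 - 7)*(-40 + (-3 + 2*(-7))) = -41*(-40 + (-3 - 14))/5 = -41*(-40 - 17)/5 = -41/5*(-57) = 2337/5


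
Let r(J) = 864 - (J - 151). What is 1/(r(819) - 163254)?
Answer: -1/163058 ≈ -6.1328e-6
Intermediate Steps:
r(J) = 1015 - J (r(J) = 864 - (-151 + J) = 864 + (151 - J) = 1015 - J)
1/(r(819) - 163254) = 1/((1015 - 1*819) - 163254) = 1/((1015 - 819) - 163254) = 1/(196 - 163254) = 1/(-163058) = -1/163058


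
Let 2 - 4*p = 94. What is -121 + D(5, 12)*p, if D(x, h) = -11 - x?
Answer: 247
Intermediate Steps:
p = -23 (p = 1/2 - 1/4*94 = 1/2 - 47/2 = -23)
-121 + D(5, 12)*p = -121 + (-11 - 1*5)*(-23) = -121 + (-11 - 5)*(-23) = -121 - 16*(-23) = -121 + 368 = 247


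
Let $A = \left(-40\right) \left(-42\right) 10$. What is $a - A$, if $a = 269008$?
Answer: $252208$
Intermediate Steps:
$A = 16800$ ($A = 1680 \cdot 10 = 16800$)
$a - A = 269008 - 16800 = 252208$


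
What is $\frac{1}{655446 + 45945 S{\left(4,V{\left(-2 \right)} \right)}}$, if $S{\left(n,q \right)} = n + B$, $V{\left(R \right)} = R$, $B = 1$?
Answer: $\frac{1}{885171} \approx 1.1297 \cdot 10^{-6}$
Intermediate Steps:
$S{\left(n,q \right)} = 1 + n$ ($S{\left(n,q \right)} = n + 1 = 1 + n$)
$\frac{1}{655446 + 45945 S{\left(4,V{\left(-2 \right)} \right)}} = \frac{1}{655446 + 45945 \left(1 + 4\right)} = \frac{1}{655446 + 45945 \cdot 5} = \frac{1}{655446 + 229725} = \frac{1}{885171}$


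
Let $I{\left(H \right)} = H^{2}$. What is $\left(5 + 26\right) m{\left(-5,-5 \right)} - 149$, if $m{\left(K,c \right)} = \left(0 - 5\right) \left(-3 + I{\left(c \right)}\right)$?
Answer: $-3559$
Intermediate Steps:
$m{\left(K,c \right)} = 15 - 5 c^{2}$ ($m{\left(K,c \right)} = \left(0 - 5\right) \left(-3 + c^{2}\right) = - 5 \left(-3 + c^{2}\right) = 15 - 5 c^{2}$)
$\left(5 + 26\right) m{\left(-5,-5 \right)} - 149 = \left(5 + 26\right) \left(15 - 5 \left(-5\right)^{2}\right) - 149 = 31 \left(15 - 125\right) - 149 = 31 \left(-110\right) - 149 = -3410 - 149 = -3559$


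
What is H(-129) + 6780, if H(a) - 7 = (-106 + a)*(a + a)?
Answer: 67417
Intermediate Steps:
H(a) = 7 + 2*a*(-106 + a) (H(a) = 7 + (-106 + a)*(a + a) = 7 + (-106 + a)*(2*a) = 7 + 2*a*(-106 + a))
H(-129) + 6780 = (7 - 212*(-129) + 2*(-129)²) + 6780 = (7 + 27348 + 2*16641) + 6780 = (7 + 27348 + 33282) + 6780 = 60637 + 6780 = 67417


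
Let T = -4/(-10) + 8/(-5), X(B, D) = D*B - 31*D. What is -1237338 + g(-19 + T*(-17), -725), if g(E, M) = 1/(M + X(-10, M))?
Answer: -35882801999/29000 ≈ -1.2373e+6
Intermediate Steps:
X(B, D) = -31*D + B*D (X(B, D) = B*D - 31*D = -31*D + B*D)
T = -6/5 (T = -4*(-⅒) + 8*(-⅕) = ⅖ - 8/5 = -6/5 ≈ -1.2000)
g(E, M) = -1/(40*M) (g(E, M) = 1/(M + M*(-31 - 10)) = 1/(M + M*(-41)) = 1/(M - 41*M) = 1/(-40*M) = -1/(40*M))
-1237338 + g(-19 + T*(-17), -725) = -1237338 - 1/40/(-725) = -1237338 - 1/40*(-1/725) = -1237338 + 1/29000 = -35882801999/29000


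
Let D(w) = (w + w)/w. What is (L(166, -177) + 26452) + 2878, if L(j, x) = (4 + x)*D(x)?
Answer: 28984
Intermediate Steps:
D(w) = 2 (D(w) = (2*w)/w = 2)
L(j, x) = 8 + 2*x (L(j, x) = (4 + x)*2 = 8 + 2*x)
(L(166, -177) + 26452) + 2878 = ((8 + 2*(-177)) + 26452) + 2878 = ((8 - 354) + 26452) + 2878 = (-346 + 26452) + 2878 = 26106 + 2878 = 28984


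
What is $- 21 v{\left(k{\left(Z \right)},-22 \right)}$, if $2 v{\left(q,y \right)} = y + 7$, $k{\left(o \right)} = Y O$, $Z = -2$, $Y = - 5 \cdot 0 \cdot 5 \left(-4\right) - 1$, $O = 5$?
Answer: $\frac{315}{2} \approx 157.5$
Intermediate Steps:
$Y = -1$ ($Y = - 5 \cdot 0 \left(-4\right) - 1 = \left(-5\right) 0 - 1 = 0 - 1 = -1$)
$k{\left(o \right)} = -5$ ($k{\left(o \right)} = \left(-1\right) 5 = -5$)
$v{\left(q,y \right)} = \frac{7}{2} + \frac{y}{2}$ ($v{\left(q,y \right)} = \frac{y + 7}{2} = \frac{7 + y}{2} = \frac{7}{2} + \frac{y}{2}$)
$- 21 v{\left(k{\left(Z \right)},-22 \right)} = - 21 \left(\frac{7}{2} + \frac{1}{2} \left(-22\right)\right) = - 21 \left(\frac{7}{2} - 11\right) = \left(-21\right) \left(- \frac{15}{2}\right) = \frac{315}{2}$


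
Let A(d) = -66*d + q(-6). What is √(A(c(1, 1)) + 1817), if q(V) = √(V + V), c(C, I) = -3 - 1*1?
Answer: √(2081 + 2*I*√3) ≈ 45.618 + 0.038*I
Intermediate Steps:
c(C, I) = -4 (c(C, I) = -3 - 1 = -4)
q(V) = √2*√V (q(V) = √(2*V) = √2*√V)
A(d) = -66*d + 2*I*√3 (A(d) = -66*d + √2*√(-6) = -66*d + √2*(I*√6) = -66*d + 2*I*√3)
√(A(c(1, 1)) + 1817) = √((-66*(-4) + 2*I*√3) + 1817) = √((264 + 2*I*√3) + 1817) = √(2081 + 2*I*√3)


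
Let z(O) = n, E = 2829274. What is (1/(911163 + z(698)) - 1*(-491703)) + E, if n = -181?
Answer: 3025350269415/910982 ≈ 3.3210e+6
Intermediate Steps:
z(O) = -181
(1/(911163 + z(698)) - 1*(-491703)) + E = (1/(911163 - 181) - 1*(-491703)) + 2829274 = (1/910982 + 491703) + 2829274 = 447932582347/910982 + 2829274 = 3025350269415/910982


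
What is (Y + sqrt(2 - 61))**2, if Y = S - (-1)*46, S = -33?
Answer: (13 + I*sqrt(59))**2 ≈ 110.0 + 199.71*I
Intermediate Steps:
Y = 13 (Y = -33 - (-1)*46 = -33 - 1*(-46) = -33 + 46 = 13)
(Y + sqrt(2 - 61))**2 = (13 + sqrt(2 - 61))**2 = (13 + sqrt(-59))**2 = (13 + I*sqrt(59))**2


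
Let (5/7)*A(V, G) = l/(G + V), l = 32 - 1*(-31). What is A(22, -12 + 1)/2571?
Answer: 147/47135 ≈ 0.0031187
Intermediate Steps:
l = 63 (l = 32 + 31 = 63)
A(V, G) = 441/(5*(G + V)) (A(V, G) = 7*(63/(G + V))/5 = 441/(5*(G + V)))
A(22, -12 + 1)/2571 = (441/(5*((-12 + 1) + 22)))/2571 = (441/(5*(-11 + 22)))*(1/2571) = ((441/5)/11)*(1/2571) = ((441/5)*(1/11))*(1/2571) = (441/55)*(1/2571) = 147/47135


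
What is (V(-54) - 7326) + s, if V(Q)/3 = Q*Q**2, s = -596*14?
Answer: -488062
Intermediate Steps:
s = -8344
V(Q) = 3*Q**3 (V(Q) = 3*(Q*Q**2) = 3*Q**3)
(V(-54) - 7326) + s = (3*(-54)**3 - 7326) - 8344 = (3*(-157464) - 7326) - 8344 = (-472392 - 7326) - 8344 = -479718 - 8344 = -488062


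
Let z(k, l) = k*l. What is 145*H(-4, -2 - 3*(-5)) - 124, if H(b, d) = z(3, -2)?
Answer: -994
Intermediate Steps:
H(b, d) = -6 (H(b, d) = 3*(-2) = -6)
145*H(-4, -2 - 3*(-5)) - 124 = 145*(-6) - 124 = -870 - 124 = -994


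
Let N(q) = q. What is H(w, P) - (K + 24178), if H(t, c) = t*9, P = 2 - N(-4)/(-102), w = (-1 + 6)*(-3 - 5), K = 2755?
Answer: -27293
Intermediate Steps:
w = -40 (w = 5*(-8) = -40)
P = 100/51 (P = 2 - (-4)/(-102) = 2 - (-4)*(-1)/102 = 2 - 1*2/51 = 2 - 2/51 = 100/51 ≈ 1.9608)
H(t, c) = 9*t
H(w, P) - (K + 24178) = 9*(-40) - (2755 + 24178) = -360 - 1*26933 = -360 - 26933 = -27293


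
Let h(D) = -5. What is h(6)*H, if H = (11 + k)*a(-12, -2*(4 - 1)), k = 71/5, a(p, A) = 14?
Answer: -1764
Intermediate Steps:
k = 71/5 (k = 71*(1/5) = 71/5 ≈ 14.200)
H = 1764/5 (H = (11 + 71/5)*14 = (126/5)*14 = 1764/5 ≈ 352.80)
h(6)*H = -5*1764/5 = -1764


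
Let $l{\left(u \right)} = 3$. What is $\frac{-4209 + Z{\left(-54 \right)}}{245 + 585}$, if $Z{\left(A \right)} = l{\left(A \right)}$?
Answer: $- \frac{2103}{415} \approx -5.0675$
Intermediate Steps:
$Z{\left(A \right)} = 3$
$\frac{-4209 + Z{\left(-54 \right)}}{245 + 585} = \frac{-4209 + 3}{245 + 585} = - \frac{4206}{830} = \left(-4206\right) \frac{1}{830} = - \frac{2103}{415}$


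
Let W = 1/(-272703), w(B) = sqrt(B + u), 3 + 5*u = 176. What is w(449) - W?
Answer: 1/272703 + sqrt(12090)/5 ≈ 21.991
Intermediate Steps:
u = 173/5 (u = -3/5 + (1/5)*176 = -3/5 + 176/5 = 173/5 ≈ 34.600)
w(B) = sqrt(173/5 + B) (w(B) = sqrt(B + 173/5) = sqrt(173/5 + B))
W = -1/272703 ≈ -3.6670e-6
w(449) - W = sqrt(865 + 25*449)/5 - 1*(-1/272703) = sqrt(865 + 11225)/5 + 1/272703 = sqrt(12090)/5 + 1/272703 = 1/272703 + sqrt(12090)/5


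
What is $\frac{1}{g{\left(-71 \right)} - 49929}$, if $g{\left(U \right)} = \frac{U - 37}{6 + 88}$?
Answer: $- \frac{47}{2346717} \approx -2.0028 \cdot 10^{-5}$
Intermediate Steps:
$g{\left(U \right)} = - \frac{37}{94} + \frac{U}{94}$ ($g{\left(U \right)} = \frac{-37 + U}{94} = \left(-37 + U\right) \frac{1}{94} = - \frac{37}{94} + \frac{U}{94}$)
$\frac{1}{g{\left(-71 \right)} - 49929} = \frac{1}{\left(- \frac{37}{94} + \frac{1}{94} \left(-71\right)\right) - 49929} = \frac{1}{\left(- \frac{37}{94} - \frac{71}{94}\right) - 49929} = \frac{1}{- \frac{54}{47} - 49929} = \frac{1}{- \frac{2346717}{47}} = - \frac{47}{2346717}$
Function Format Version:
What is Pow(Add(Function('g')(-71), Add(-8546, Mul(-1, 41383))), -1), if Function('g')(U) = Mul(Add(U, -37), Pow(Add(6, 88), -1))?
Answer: Rational(-47, 2346717) ≈ -2.0028e-5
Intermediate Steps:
Function('g')(U) = Add(Rational(-37, 94), Mul(Rational(1, 94), U)) (Function('g')(U) = Mul(Add(-37, U), Pow(94, -1)) = Mul(Add(-37, U), Rational(1, 94)) = Add(Rational(-37, 94), Mul(Rational(1, 94), U)))
Pow(Add(Function('g')(-71), Add(-8546, Mul(-1, 41383))), -1) = Pow(Add(Add(Rational(-37, 94), Mul(Rational(1, 94), -71)), Add(-8546, Mul(-1, 41383))), -1) = Pow(Add(Add(Rational(-37, 94), Rational(-71, 94)), Add(-8546, -41383)), -1) = Pow(Add(Rational(-54, 47), -49929), -1) = Pow(Rational(-2346717, 47), -1) = Rational(-47, 2346717)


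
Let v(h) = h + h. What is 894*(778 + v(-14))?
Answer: 670500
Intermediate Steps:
v(h) = 2*h
894*(778 + v(-14)) = 894*(778 + 2*(-14)) = 894*(778 - 28) = 894*750 = 670500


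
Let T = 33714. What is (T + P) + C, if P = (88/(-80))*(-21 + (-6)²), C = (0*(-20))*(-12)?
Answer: 67395/2 ≈ 33698.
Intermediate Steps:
C = 0 (C = 0*(-12) = 0)
P = -33/2 (P = (88*(-1/80))*(-21 + 36) = -11/10*15 = -33/2 ≈ -16.500)
(T + P) + C = (33714 - 33/2) + 0 = 67395/2 + 0 = 67395/2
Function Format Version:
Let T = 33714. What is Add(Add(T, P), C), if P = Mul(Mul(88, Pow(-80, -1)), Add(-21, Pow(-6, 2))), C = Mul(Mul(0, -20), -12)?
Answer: Rational(67395, 2) ≈ 33698.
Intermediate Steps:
C = 0 (C = Mul(0, -12) = 0)
P = Rational(-33, 2) (P = Mul(Mul(88, Rational(-1, 80)), Add(-21, 36)) = Mul(Rational(-11, 10), 15) = Rational(-33, 2) ≈ -16.500)
Add(Add(T, P), C) = Add(Add(33714, Rational(-33, 2)), 0) = Add(Rational(67395, 2), 0) = Rational(67395, 2)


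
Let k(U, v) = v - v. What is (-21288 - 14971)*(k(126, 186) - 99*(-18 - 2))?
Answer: -71792820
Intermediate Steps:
k(U, v) = 0
(-21288 - 14971)*(k(126, 186) - 99*(-18 - 2)) = (-21288 - 14971)*(0 - 99*(-18 - 2)) = -36259*(0 - 99*(-20)) = -36259*(0 + 1980) = -36259*1980 = -71792820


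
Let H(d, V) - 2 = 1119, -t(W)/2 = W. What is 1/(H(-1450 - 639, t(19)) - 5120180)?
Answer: -1/5119059 ≈ -1.9535e-7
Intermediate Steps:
t(W) = -2*W
H(d, V) = 1121 (H(d, V) = 2 + 1119 = 1121)
1/(H(-1450 - 639, t(19)) - 5120180) = 1/(1121 - 5120180) = 1/(-5119059) = -1/5119059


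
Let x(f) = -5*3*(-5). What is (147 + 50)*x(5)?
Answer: 14775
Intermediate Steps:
x(f) = 75 (x(f) = -15*(-5) = 75)
(147 + 50)*x(5) = (147 + 50)*75 = 197*75 = 14775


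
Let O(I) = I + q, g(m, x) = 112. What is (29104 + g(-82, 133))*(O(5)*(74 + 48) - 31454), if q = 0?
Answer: -901138304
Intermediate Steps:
O(I) = I (O(I) = I + 0 = I)
(29104 + g(-82, 133))*(O(5)*(74 + 48) - 31454) = (29104 + 112)*(5*(74 + 48) - 31454) = 29216*(5*122 - 31454) = 29216*(610 - 31454) = 29216*(-30844) = -901138304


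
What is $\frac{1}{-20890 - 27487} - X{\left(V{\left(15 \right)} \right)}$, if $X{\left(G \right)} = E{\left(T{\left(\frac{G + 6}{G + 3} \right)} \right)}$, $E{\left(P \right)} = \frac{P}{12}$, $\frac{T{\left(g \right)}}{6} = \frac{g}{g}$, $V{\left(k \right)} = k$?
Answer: $- \frac{48379}{96754} \approx -0.50002$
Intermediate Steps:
$T{\left(g \right)} = 6$ ($T{\left(g \right)} = 6 \frac{g}{g} = 6 \cdot 1 = 6$)
$E{\left(P \right)} = \frac{P}{12}$ ($E{\left(P \right)} = P \frac{1}{12} = \frac{P}{12}$)
$X{\left(G \right)} = \frac{1}{2}$ ($X{\left(G \right)} = \frac{1}{12} \cdot 6 = \frac{1}{2}$)
$\frac{1}{-20890 - 27487} - X{\left(V{\left(15 \right)} \right)} = \frac{1}{-20890 - 27487} - \frac{1}{2} = \frac{1}{-48377} - \frac{1}{2} = - \frac{1}{48377} - \frac{1}{2} = - \frac{48379}{96754}$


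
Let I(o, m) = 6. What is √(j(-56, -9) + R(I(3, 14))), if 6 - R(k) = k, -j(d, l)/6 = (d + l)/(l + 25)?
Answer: √390/4 ≈ 4.9371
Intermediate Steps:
j(d, l) = -6*(d + l)/(25 + l) (j(d, l) = -6*(d + l)/(l + 25) = -6*(d + l)/(25 + l))
R(k) = 6 - k
√(j(-56, -9) + R(I(3, 14))) = √(6*(-1*(-56) - 1*(-9))/(25 - 9) + (6 - 1*6)) = √(6*(56 + 9)/16 + (6 - 6)) = √(6*(1/16)*65 + 0) = √(195/8 + 0) = √(195/8) = √390/4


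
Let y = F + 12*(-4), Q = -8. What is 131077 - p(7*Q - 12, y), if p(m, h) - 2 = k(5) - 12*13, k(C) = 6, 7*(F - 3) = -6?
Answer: 131225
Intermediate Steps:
F = 15/7 (F = 3 + (1/7)*(-6) = 3 - 6/7 = 15/7 ≈ 2.1429)
y = -321/7 (y = 15/7 + 12*(-4) = 15/7 - 48 = -321/7 ≈ -45.857)
p(m, h) = -148 (p(m, h) = 2 + (6 - 12*13) = 2 + (6 - 156) = 2 - 150 = -148)
131077 - p(7*Q - 12, y) = 131077 - 1*(-148) = 131077 + 148 = 131225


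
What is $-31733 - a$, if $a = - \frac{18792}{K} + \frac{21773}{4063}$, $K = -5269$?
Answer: $- \frac{679529455984}{21407947} \approx -31742.0$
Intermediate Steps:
$a = \frac{191073833}{21407947}$ ($a = - \frac{18792}{-5269} + \frac{21773}{4063} = \left(-18792\right) \left(- \frac{1}{5269}\right) + 21773 \cdot \frac{1}{4063} = \frac{18792}{5269} + \frac{21773}{4063} = \frac{191073833}{21407947} \approx 8.9254$)
$-31733 - a = -31733 - \frac{191073833}{21407947} = - \frac{679529455984}{21407947}$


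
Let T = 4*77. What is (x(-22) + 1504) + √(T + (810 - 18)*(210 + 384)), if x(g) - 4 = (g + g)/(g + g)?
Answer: 1509 + 2*√117689 ≈ 2195.1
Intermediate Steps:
T = 308
x(g) = 5 (x(g) = 4 + (g + g)/(g + g) = 4 + (2*g)/((2*g)) = 4 + (2*g)*(1/(2*g)) = 4 + 1 = 5)
(x(-22) + 1504) + √(T + (810 - 18)*(210 + 384)) = (5 + 1504) + √(308 + (810 - 18)*(210 + 384)) = 1509 + √(308 + 792*594) = 1509 + √(308 + 470448) = 1509 + √470756 = 1509 + 2*√117689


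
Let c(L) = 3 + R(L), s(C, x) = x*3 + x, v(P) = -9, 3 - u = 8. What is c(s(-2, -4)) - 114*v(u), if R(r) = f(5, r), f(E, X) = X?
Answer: 1013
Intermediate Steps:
u = -5 (u = 3 - 1*8 = 3 - 8 = -5)
R(r) = r
s(C, x) = 4*x (s(C, x) = 3*x + x = 4*x)
c(L) = 3 + L
c(s(-2, -4)) - 114*v(u) = (3 + 4*(-4)) - 114*(-9) = (3 - 16) + 1026 = -13 + 1026 = 1013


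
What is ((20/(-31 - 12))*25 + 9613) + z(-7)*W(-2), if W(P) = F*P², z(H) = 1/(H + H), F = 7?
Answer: 412773/43 ≈ 9599.4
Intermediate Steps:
z(H) = 1/(2*H)
W(P) = 7*P²
((20/(-31 - 12))*25 + 9613) + z(-7)*W(-2) = ((20/(-31 - 12))*25 + 9613) + ((½)/(-7))*(7*(-2)²) = ((20/(-43))*25 + 9613) + ((½)*(-⅐))*(7*4) = (-1/43*20*25 + 9613) - 1/14*28 = (-20/43*25 + 9613) - 2 = (-500/43 + 9613) - 2 = 412859/43 - 2 = 412773/43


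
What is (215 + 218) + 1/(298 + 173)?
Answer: 203944/471 ≈ 433.00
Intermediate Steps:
(215 + 218) + 1/(298 + 173) = 433 + 1/471 = 203944/471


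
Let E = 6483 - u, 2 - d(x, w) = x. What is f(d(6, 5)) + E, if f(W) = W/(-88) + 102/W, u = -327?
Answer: 74630/11 ≈ 6784.5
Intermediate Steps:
d(x, w) = 2 - x
f(W) = 102/W - W/88 (f(W) = W*(-1/88) + 102/W = -W/88 + 102/W = 102/W - W/88)
E = 6810 (E = 6483 - 1*(-327) = 6483 + 327 = 6810)
f(d(6, 5)) + E = (102/(2 - 1*6) - (2 - 1*6)/88) + 6810 = (102/(2 - 6) - (2 - 6)/88) + 6810 = (102/(-4) - 1/88*(-4)) + 6810 = (102*(-¼) + 1/22) + 6810 = (-51/2 + 1/22) + 6810 = -280/11 + 6810 = 74630/11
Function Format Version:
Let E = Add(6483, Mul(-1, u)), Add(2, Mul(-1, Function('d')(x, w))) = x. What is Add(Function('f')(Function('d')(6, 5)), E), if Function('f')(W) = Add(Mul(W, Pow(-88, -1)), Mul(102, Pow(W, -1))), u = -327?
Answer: Rational(74630, 11) ≈ 6784.5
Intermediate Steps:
Function('d')(x, w) = Add(2, Mul(-1, x))
Function('f')(W) = Add(Mul(102, Pow(W, -1)), Mul(Rational(-1, 88), W)) (Function('f')(W) = Add(Mul(W, Rational(-1, 88)), Mul(102, Pow(W, -1))) = Add(Mul(Rational(-1, 88), W), Mul(102, Pow(W, -1))) = Add(Mul(102, Pow(W, -1)), Mul(Rational(-1, 88), W)))
E = 6810 (E = Add(6483, Mul(-1, -327)) = Add(6483, 327) = 6810)
Add(Function('f')(Function('d')(6, 5)), E) = Add(Add(Mul(102, Pow(Add(2, Mul(-1, 6)), -1)), Mul(Rational(-1, 88), Add(2, Mul(-1, 6)))), 6810) = Add(Add(Mul(102, Pow(Add(2, -6), -1)), Mul(Rational(-1, 88), Add(2, -6))), 6810) = Add(Add(Mul(102, Pow(-4, -1)), Mul(Rational(-1, 88), -4)), 6810) = Add(Add(Mul(102, Rational(-1, 4)), Rational(1, 22)), 6810) = Add(Add(Rational(-51, 2), Rational(1, 22)), 6810) = Add(Rational(-280, 11), 6810) = Rational(74630, 11)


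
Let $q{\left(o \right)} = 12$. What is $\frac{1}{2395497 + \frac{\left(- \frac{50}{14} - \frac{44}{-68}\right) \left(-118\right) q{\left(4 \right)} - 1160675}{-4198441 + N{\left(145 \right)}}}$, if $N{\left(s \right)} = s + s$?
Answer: $\frac{499579969}{1196742454627150} \approx 4.1745 \cdot 10^{-7}$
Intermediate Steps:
$N{\left(s \right)} = 2 s$
$\frac{1}{2395497 + \frac{\left(- \frac{50}{14} - \frac{44}{-68}\right) \left(-118\right) q{\left(4 \right)} - 1160675}{-4198441 + N{\left(145 \right)}}} = \frac{1}{2395497 + \frac{\left(- \frac{50}{14} - \frac{44}{-68}\right) \left(-118\right) 12 - 1160675}{-4198441 + 2 \cdot 145}} = \frac{1}{2395497 + \frac{\left(\left(-50\right) \frac{1}{14} - - \frac{11}{17}\right) \left(-118\right) 12 - 1160675}{-4198441 + 290}} = \frac{1}{2395497 + \frac{\left(- \frac{25}{7} + \frac{11}{17}\right) \left(-118\right) 12 - 1160675}{-4198151}} = \frac{1}{2395497 + \left(\left(- \frac{348}{119}\right) \left(-118\right) 12 - 1160675\right) \left(- \frac{1}{4198151}\right)} = \frac{1}{2395497 + \left(\frac{41064}{119} \cdot 12 - 1160675\right) \left(- \frac{1}{4198151}\right)} = \frac{1}{2395497 + \left(\frac{492768}{119} - 1160675\right) \left(- \frac{1}{4198151}\right)} = \frac{1}{2395497 - - \frac{137627557}{499579969}} = \frac{1}{2395497 + \frac{137627557}{499579969}} = \frac{1}{\frac{1196742454627150}{499579969}} = \frac{499579969}{1196742454627150}$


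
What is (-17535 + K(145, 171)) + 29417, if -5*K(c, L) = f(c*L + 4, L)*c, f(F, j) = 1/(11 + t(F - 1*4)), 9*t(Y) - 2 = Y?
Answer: 295814011/24896 ≈ 11882.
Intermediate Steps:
t(Y) = 2/9 + Y/9
f(F, j) = 1/(97/9 + F/9) (f(F, j) = 1/(11 + (2/9 + (F - 1*4)/9)) = 1/(11 + (2/9 + (F - 4)/9)) = 1/(11 + (2/9 + (-4 + F)/9)) = 1/(11 + (2/9 + (-4/9 + F/9))) = 1/(11 + (-2/9 + F/9)) = 1/(97/9 + F/9))
K(c, L) = -9*c/(5*(101 + L*c)) (K(c, L) = -9/(97 + (c*L + 4))*c/5 = -9/(97 + (L*c + 4))*c/5 = -9/(97 + (4 + L*c))*c/5 = -9/(101 + L*c)*c/5 = -9*c/(5*(101 + L*c)))
(-17535 + K(145, 171)) + 29417 = (-17535 - 9*145/(505 + 5*171*145)) + 29417 = (-17535 - 9*145/(505 + 123975)) + 29417 = (-17535 - 9*145/124480) + 29417 = (-17535 - 9*145*1/124480) + 29417 = (-17535 - 261/24896) + 29417 = -436551621/24896 + 29417 = 295814011/24896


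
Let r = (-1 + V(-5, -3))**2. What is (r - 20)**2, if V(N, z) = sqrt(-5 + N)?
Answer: 801 + 116*I*sqrt(10) ≈ 801.0 + 366.82*I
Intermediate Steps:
r = (-1 + I*sqrt(10))**2 (r = (-1 + sqrt(-5 - 5))**2 = (-1 + sqrt(-10))**2 = (-1 + I*sqrt(10))**2 ≈ -9.0 - 6.3246*I)
(r - 20)**2 = ((1 - I*sqrt(10))**2 - 20)**2 = (-20 + (1 - I*sqrt(10))**2)**2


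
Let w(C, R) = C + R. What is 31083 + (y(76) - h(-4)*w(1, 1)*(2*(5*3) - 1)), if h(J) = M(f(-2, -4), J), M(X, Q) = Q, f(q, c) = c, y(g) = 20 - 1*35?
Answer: 31300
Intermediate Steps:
y(g) = -15 (y(g) = 20 - 35 = -15)
h(J) = J
31083 + (y(76) - h(-4)*w(1, 1)*(2*(5*3) - 1)) = 31083 + (-15 - (-4*(1 + 1))*(2*(5*3) - 1)) = 31083 + (-15 - (-4*2)*(2*15 - 1)) = 31083 + (-15 - (-8)*(30 - 1)) = 31083 + (-15 - (-8)*29) = 31083 + (-15 - 1*(-232)) = 31083 + (-15 + 232) = 31083 + 217 = 31300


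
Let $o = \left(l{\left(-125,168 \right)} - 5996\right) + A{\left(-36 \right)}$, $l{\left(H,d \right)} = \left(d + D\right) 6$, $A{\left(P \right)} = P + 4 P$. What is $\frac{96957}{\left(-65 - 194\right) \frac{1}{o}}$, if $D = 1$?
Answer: $\frac{71498862}{37} \approx 1.9324 \cdot 10^{6}$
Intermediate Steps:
$A{\left(P \right)} = 5 P$
$l{\left(H,d \right)} = 6 + 6 d$ ($l{\left(H,d \right)} = \left(d + 1\right) 6 = \left(1 + d\right) 6 = 6 + 6 d$)
$o = -5162$ ($o = \left(\left(6 + 6 \cdot 168\right) - 5996\right) + 5 \left(-36\right) = \left(\left(6 + 1008\right) - 5996\right) - 180 = \left(1014 - 5996\right) - 180 = -4982 - 180 = -5162$)
$\frac{96957}{\left(-65 - 194\right) \frac{1}{o}} = \frac{96957}{\left(-65 - 194\right) \frac{1}{-5162}} = \frac{96957}{\left(-65 - 194\right) \left(- \frac{1}{5162}\right)} = \frac{96957}{\left(-259\right) \left(- \frac{1}{5162}\right)} = \frac{96957}{\frac{259}{5162}} = 96957 \cdot \frac{5162}{259} = \frac{71498862}{37}$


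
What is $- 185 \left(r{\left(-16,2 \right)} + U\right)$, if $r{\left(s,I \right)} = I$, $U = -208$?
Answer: $38110$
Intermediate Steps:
$- 185 \left(r{\left(-16,2 \right)} + U\right) = - 185 \left(2 - 208\right) = \left(-185\right) \left(-206\right) = 38110$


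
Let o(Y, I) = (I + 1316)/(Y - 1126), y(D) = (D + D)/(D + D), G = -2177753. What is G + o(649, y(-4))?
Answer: -346263166/159 ≈ -2.1778e+6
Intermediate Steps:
y(D) = 1 (y(D) = (2*D)/((2*D)) = (2*D)*(1/(2*D)) = 1)
o(Y, I) = (1316 + I)/(-1126 + Y)
G + o(649, y(-4)) = -2177753 + (1316 + 1)/(-1126 + 649) = -2177753 + 1317/(-477) = -2177753 - 1/477*1317 = -2177753 - 439/159 = -346263166/159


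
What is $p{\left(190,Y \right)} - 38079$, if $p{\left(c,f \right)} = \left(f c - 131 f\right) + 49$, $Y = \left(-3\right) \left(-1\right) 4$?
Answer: $-37322$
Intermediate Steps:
$Y = 12$ ($Y = 3 \cdot 4 = 12$)
$p{\left(c,f \right)} = 49 - 131 f + c f$ ($p{\left(c,f \right)} = \left(c f - 131 f\right) + 49 = \left(- 131 f + c f\right) + 49 = 49 - 131 f + c f$)
$p{\left(190,Y \right)} - 38079 = \left(49 - 1572 + 190 \cdot 12\right) - 38079 = \left(49 - 1572 + 2280\right) - 38079 = 757 - 38079 = -37322$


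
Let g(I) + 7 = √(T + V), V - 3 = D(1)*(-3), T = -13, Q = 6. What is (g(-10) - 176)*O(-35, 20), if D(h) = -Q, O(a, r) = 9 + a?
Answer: 4758 - 52*√2 ≈ 4684.5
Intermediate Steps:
D(h) = -6 (D(h) = -1*6 = -6)
V = 21 (V = 3 - 6*(-3) = 3 + 18 = 21)
g(I) = -7 + 2*√2 (g(I) = -7 + √(-13 + 21) = -7 + √8 = -7 + 2*√2)
(g(-10) - 176)*O(-35, 20) = ((-7 + 2*√2) - 176)*(9 - 35) = (-183 + 2*√2)*(-26) = 4758 - 52*√2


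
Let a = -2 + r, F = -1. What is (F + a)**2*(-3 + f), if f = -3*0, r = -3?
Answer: -108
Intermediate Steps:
f = 0
a = -5 (a = -2 - 3 = -5)
(F + a)**2*(-3 + f) = (-1 - 5)**2*(-3 + 0) = (-6)**2*(-3) = 36*(-3) = -108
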